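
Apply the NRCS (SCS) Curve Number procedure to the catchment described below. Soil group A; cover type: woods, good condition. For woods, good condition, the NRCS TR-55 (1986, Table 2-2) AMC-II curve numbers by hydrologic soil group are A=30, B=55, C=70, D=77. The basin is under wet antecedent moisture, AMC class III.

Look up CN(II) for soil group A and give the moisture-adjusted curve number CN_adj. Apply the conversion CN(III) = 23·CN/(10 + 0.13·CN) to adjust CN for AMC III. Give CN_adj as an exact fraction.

CN_adj = 6900/139 ≈ 49.640

NRCS table: woods, good condition, soil group A → CN(II) = 30
Wet (AMC III): CN(III) = 23·30/(10 + 0.13·30) = 690/(139/10) = 6900/139 ≈ 49.640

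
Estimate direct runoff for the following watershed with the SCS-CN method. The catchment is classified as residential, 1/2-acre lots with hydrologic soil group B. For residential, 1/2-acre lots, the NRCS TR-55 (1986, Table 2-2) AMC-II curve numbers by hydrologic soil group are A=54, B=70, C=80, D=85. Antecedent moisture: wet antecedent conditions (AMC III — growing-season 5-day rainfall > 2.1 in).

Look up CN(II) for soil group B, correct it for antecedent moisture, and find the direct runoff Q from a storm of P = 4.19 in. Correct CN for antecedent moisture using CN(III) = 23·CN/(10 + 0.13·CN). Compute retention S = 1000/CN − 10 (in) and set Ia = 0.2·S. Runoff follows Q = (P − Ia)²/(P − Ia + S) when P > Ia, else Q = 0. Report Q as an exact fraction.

NRCS table: residential, 1/2-acre lots, soil group B → CN(II) = 70
CN(III) from CN(II)=70: (23·70)/(10 + 0.13·70) = 16100/191 ≈ 84.293
Retention S: 1000/CN − 10 with CN=84.293 → S = 300/161 ≈ 1.863 in
Ia = 0.2S: 0.2·1.863 = 0.373 in (exactly 60/161)
Since P=4.190 > Ia=0.373: effective rainfall P−Ia = 61459/16100 in
Q = (61459/16100)²/((61459/16100) + 300/161) = (3777208681/259210000)/(91459/16100) = 3777208681/1472489900 in ≈ 2.565 in

Q = 3777208681/1472489900 in ≈ 2.565 in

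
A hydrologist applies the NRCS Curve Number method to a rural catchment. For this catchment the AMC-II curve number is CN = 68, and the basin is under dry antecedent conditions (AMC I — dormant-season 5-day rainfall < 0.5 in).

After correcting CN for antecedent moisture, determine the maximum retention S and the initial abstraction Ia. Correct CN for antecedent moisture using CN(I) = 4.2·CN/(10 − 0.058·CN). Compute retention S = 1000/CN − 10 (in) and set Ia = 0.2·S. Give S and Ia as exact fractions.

S = 4000/357 in ≈ 11.204 in; Ia = 800/357 in ≈ 2.241 in

Dry (AMC I): CN(I) = 4.2·68/(10 − 0.058·68) = (1428/5)/(757/125) = 35700/757 ≈ 47.160
Max retention: S = 1000/(35700/757) − 10 = 4000/357 in (≈ 11.204 in)
Initial abstraction Ia = S/5 = (4000/357)/5 = 800/357 ≈ 2.241 in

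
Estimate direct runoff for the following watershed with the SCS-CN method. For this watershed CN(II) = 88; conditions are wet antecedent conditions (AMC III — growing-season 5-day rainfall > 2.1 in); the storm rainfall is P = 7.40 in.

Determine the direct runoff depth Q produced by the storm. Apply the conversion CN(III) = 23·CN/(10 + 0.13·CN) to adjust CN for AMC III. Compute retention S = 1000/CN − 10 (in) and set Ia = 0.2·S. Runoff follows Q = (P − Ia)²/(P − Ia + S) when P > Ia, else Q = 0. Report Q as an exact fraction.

Adjust CN=88 to AMC III: 23·88/(10 + 0.13·88) → 2024 ÷ (536/25) = 6325/67 ≈ 94.403
Retention S: 1000/CN − 10 with CN=94.403 → S = 150/253 ≈ 0.593 in
Initial abstraction Ia = S/5 = (150/253)/5 = 30/253 ≈ 0.119 in
Excess rainfall: 7.400 − 0.119 = 7.281 in; P > Ia so Q > 0
Q: (9211/1265)² ÷ (9961/1265) = 84842521/12600665 in (≈ 6.733 in)

Q = 84842521/12600665 in ≈ 6.733 in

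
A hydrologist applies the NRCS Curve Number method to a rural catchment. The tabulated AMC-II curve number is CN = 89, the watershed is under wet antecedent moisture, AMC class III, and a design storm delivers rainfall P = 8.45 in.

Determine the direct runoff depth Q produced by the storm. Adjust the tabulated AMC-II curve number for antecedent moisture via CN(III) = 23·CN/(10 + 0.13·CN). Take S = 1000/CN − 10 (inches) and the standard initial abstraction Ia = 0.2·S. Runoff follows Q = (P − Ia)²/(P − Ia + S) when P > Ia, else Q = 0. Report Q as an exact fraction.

Q = 116651620849/14883450420 in ≈ 7.838 in

Adjust CN=89 to AMC III: 23·89/(10 + 0.13·89) → 2047 ÷ (2157/100) = 204700/2157 ≈ 94.900
S = 1000/(204700/2157) − 10 = 1100/2047 in ≈ 0.537 in
Ia = 0.2·(1100/2047) = 220/2047 in ≈ 0.107 in
Since P=8.450 > Ia=0.107: effective rainfall P−Ia = 341543/40940 in
Q: (341543/40940)² ÷ (363543/40940) = 116651620849/14883450420 in (≈ 7.838 in)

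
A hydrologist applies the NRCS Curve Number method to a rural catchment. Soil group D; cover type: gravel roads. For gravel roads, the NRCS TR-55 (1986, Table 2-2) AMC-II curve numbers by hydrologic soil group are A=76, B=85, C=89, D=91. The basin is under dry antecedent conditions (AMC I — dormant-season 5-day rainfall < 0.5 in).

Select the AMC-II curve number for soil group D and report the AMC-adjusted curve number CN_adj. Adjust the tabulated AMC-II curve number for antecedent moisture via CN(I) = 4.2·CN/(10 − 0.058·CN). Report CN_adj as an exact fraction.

NRCS table: gravel roads, soil group D → CN(II) = 91
Dry (AMC I): CN(I) = 4.2·91/(10 − 0.058·91) = (1911/5)/(2361/500) = 63700/787 ≈ 80.940

CN_adj = 63700/787 ≈ 80.940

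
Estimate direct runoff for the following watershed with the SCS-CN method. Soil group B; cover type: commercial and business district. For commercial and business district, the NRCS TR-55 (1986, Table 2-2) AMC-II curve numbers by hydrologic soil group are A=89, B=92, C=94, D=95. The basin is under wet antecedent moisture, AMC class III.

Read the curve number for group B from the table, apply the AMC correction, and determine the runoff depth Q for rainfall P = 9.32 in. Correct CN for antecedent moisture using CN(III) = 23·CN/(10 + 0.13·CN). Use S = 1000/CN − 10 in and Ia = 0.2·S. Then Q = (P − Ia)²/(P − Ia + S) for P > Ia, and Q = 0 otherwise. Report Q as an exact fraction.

NRCS table: commercial and business district, soil group B → CN(II) = 92
CN(III) from CN(II)=92: (23·92)/(10 + 0.13·92) = 52900/549 ≈ 96.357
Max retention: S = 1000/(52900/549) − 10 = 200/529 in (≈ 0.378 in)
Initial abstraction Ia = S/5 = (200/529)/5 = 40/529 ≈ 0.076 in
Excess rainfall: 9.320 − 0.076 = 9.244 in; P > Ia so Q > 0
Q = (122257/13225)²/((122257/13225) + 200/529) = (14946774049/174900625)/(127257/13225) = 14946774049/1682973825 in ≈ 8.881 in

Q = 14946774049/1682973825 in ≈ 8.881 in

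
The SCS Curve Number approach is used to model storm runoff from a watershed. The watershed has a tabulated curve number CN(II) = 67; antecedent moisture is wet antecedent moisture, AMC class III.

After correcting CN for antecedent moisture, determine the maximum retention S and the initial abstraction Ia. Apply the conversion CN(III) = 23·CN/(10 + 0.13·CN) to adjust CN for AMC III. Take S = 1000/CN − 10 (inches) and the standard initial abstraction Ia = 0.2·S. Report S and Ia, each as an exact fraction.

Adjust CN=67 to AMC III: 23·67/(10 + 0.13·67) → 1541 ÷ (1871/100) = 154100/1871 ≈ 82.362
Max retention: S = 1000/(154100/1871) − 10 = 3300/1541 in (≈ 2.141 in)
Ia = 0.2·(3300/1541) = 660/1541 in ≈ 0.428 in

S = 3300/1541 in ≈ 2.141 in; Ia = 660/1541 in ≈ 0.428 in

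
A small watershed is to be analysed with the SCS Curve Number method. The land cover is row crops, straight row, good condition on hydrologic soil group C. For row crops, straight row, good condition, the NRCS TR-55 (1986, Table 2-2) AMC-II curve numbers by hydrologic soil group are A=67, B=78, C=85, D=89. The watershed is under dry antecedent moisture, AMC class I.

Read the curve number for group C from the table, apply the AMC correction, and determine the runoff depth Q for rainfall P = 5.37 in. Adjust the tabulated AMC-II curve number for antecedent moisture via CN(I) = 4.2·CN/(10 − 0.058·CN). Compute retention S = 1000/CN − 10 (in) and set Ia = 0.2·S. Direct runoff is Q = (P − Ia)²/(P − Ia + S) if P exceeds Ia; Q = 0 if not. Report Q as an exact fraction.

Q = 2905533409/1236445700 in ≈ 2.350 in

NRCS table: row crops, straight row, good condition, soil group C → CN(II) = 85
Adjust CN=85 to AMC I: 4.2·85/(10 − 0.058·85) → 357 ÷ (507/100) = 11900/169 ≈ 70.414
Max retention: S = 1000/(11900/169) − 10 = 500/119 in (≈ 4.202 in)
Initial abstraction Ia = S/5 = (500/119)/5 = 100/119 ≈ 0.840 in
Since P=5.370 > Ia=0.840: effective rainfall P−Ia = 53903/11900 in
Q = (53903/11900)²/((53903/11900) + 500/119) = (2905533409/141610000)/(103903/11900) = 2905533409/1236445700 in ≈ 2.350 in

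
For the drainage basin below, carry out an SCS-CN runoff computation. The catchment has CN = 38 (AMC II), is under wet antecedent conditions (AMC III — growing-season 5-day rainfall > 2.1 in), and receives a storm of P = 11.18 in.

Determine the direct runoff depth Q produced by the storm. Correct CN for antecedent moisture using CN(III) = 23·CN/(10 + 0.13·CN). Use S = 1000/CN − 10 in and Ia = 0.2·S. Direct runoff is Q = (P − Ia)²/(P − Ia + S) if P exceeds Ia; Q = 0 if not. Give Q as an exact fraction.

Wet (AMC III): CN(III) = 23·38/(10 + 0.13·38) = 874/(747/50) = 43700/747 ≈ 58.501
Max retention: S = 1000/(43700/747) − 10 = 3100/437 in (≈ 7.094 in)
Initial abstraction Ia = S/5 = (3100/437)/5 = 620/437 ≈ 1.419 in
P − Ia = 11.180 − 1.419 = 213283/21850 ≈ 9.761 in (> 0, runoff occurs)
Runoff Q = (P−Ia)²/(P−Ia+S) = (9.761)²/(9.761+7.094) = 45489638089/8046983550 ≈ 5.653 in

Q = 45489638089/8046983550 in ≈ 5.653 in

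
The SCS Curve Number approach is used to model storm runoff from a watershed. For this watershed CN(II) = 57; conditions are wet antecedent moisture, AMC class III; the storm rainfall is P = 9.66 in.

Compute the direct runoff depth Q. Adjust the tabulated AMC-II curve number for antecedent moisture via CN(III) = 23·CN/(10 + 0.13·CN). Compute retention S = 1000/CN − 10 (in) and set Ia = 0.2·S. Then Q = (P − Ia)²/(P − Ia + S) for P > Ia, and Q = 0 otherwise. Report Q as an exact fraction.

Adjust CN=57 to AMC III: 23·57/(10 + 0.13·57) → 1311 ÷ (1741/100) = 131100/1741 ≈ 75.302
S = 1000/(131100/1741) − 10 = 4300/1311 in ≈ 3.280 in
Ia = 0.2·(4300/1311) = 860/1311 in ≈ 0.656 in
P − Ia = 9.660 − 0.656 = 590213/65550 ≈ 9.004 in (> 0, runoff occurs)
Q: (590213/65550)² ÷ (805213/65550) = 348351385369/52781712150 in (≈ 6.600 in)

Q = 348351385369/52781712150 in ≈ 6.600 in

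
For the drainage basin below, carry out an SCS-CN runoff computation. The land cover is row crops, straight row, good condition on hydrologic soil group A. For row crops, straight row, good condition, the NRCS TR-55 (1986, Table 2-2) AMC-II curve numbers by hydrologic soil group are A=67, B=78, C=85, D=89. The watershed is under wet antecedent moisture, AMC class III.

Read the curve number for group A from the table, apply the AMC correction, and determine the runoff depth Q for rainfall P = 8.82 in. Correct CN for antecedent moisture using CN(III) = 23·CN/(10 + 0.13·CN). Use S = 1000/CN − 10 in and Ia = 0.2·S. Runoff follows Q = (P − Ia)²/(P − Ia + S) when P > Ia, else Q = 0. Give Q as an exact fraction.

NRCS table: row crops, straight row, good condition, soil group A → CN(II) = 67
Wet (AMC III): CN(III) = 23·67/(10 + 0.13·67) = 1541/(1871/100) = 154100/1871 ≈ 82.362
S = 1000/(154100/1871) − 10 = 3300/1541 in ≈ 2.141 in
Initial abstraction Ia = S/5 = (3300/1541)/5 = 660/1541 ≈ 0.428 in
P − Ia = 8.820 − 0.428 = 646581/77050 ≈ 8.392 in (> 0, runoff occurs)
Q = (646581/77050)²/((646581/77050) + 3300/1541) = (418066989561/5936702500)/(811581/77050) = 139355663187/20844105350 in ≈ 6.686 in

Q = 139355663187/20844105350 in ≈ 6.686 in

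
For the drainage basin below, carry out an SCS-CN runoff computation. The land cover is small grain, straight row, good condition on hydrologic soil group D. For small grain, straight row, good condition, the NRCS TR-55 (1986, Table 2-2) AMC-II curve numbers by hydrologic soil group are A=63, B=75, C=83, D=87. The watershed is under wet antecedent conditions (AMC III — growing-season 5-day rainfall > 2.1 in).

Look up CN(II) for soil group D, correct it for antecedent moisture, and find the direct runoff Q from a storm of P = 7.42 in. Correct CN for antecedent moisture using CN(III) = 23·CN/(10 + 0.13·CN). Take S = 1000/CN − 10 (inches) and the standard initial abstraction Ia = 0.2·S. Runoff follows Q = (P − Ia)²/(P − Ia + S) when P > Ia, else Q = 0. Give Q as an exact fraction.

Q = 531982055641/79476818550 in ≈ 6.694 in

NRCS table: small grain, straight row, good condition, soil group D → CN(II) = 87
Adjust CN=87 to AMC III: 23·87/(10 + 0.13·87) → 2001 ÷ (2131/100) = 200100/2131 ≈ 93.900
S = 1000/(200100/2131) − 10 = 1300/2001 in ≈ 0.650 in
Ia = 0.2S: 0.2·0.650 = 0.130 in (exactly 260/2001)
Excess rainfall: 7.420 − 0.130 = 7.290 in; P > Ia so Q > 0
Runoff Q = (P−Ia)²/(P−Ia+S) = (7.290)²/(7.290+0.650) = 531982055641/79476818550 ≈ 6.694 in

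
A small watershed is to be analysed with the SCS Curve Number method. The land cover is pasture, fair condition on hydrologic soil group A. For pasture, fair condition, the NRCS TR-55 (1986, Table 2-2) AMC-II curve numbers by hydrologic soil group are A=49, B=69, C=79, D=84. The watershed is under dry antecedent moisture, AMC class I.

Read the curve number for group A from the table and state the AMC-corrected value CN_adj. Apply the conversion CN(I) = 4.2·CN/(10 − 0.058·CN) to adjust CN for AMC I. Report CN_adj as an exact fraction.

NRCS table: pasture, fair condition, soil group A → CN(II) = 49
CN(I) from CN(II)=49: (4.2·49)/(10 − 0.058·49) = 34300/1193 ≈ 28.751

CN_adj = 34300/1193 ≈ 28.751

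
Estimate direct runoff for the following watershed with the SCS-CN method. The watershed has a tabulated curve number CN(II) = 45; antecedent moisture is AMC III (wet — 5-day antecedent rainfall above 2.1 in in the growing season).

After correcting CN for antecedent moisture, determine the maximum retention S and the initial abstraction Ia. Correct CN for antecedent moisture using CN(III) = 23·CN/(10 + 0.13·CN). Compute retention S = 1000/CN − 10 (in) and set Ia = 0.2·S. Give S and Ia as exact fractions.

S = 1100/207 in ≈ 5.314 in; Ia = 220/207 in ≈ 1.063 in

Adjust CN=45 to AMC III: 23·45/(10 + 0.13·45) → 1035 ÷ (317/20) = 20700/317 ≈ 65.300
S = 1000/(20700/317) − 10 = 1100/207 in ≈ 5.314 in
Ia = 0.2·(1100/207) = 220/207 in ≈ 1.063 in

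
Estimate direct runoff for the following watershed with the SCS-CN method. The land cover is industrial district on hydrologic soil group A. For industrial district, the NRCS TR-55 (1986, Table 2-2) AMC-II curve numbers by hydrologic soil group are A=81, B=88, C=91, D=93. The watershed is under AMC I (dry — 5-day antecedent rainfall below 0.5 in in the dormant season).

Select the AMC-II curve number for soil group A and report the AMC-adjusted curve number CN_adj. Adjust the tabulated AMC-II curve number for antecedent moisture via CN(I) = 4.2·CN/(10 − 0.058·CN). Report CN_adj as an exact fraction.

NRCS table: industrial district, soil group A → CN(II) = 81
Adjust CN=81 to AMC I: 4.2·81/(10 − 0.058·81) → (1701/5) ÷ (2651/500) = 170100/2651 ≈ 64.164

CN_adj = 170100/2651 ≈ 64.164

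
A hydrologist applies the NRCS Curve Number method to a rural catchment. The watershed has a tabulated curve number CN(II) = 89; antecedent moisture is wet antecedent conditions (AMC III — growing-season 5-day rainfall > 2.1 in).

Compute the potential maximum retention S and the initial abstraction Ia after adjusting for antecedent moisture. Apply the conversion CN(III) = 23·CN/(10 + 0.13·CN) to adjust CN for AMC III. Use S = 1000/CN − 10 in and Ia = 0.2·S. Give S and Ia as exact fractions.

Wet (AMC III): CN(III) = 23·89/(10 + 0.13·89) = 2047/(2157/100) = 204700/2157 ≈ 94.900
Retention S: 1000/CN − 10 with CN=94.900 → S = 1100/2047 ≈ 0.537 in
Ia = 0.2·(1100/2047) = 220/2047 in ≈ 0.107 in

S = 1100/2047 in ≈ 0.537 in; Ia = 220/2047 in ≈ 0.107 in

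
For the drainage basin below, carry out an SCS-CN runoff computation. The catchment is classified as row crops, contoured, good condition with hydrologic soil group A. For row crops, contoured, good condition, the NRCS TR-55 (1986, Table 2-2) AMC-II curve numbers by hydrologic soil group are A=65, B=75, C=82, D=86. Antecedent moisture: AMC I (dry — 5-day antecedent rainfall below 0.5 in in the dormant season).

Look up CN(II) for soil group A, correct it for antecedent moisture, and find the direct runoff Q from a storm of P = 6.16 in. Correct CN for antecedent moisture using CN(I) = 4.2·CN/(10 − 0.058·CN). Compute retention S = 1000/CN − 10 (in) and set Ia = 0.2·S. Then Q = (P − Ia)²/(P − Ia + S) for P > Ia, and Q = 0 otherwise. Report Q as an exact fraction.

Q = 6146018/7802925 in ≈ 0.788 in

NRCS table: row crops, contoured, good condition, soil group A → CN(II) = 65
Dry (AMC I): CN(I) = 4.2·65/(10 − 0.058·65) = 273/(623/100) = 3900/89 ≈ 43.820
S = 1000/(3900/89) − 10 = 500/39 in ≈ 12.821 in
Ia = 0.2S: 0.2·12.821 = 2.564 in (exactly 100/39)
Since P=6.160 > Ia=2.564: effective rainfall P−Ia = 3506/975 in
Q: (3506/975)² ÷ (16006/975) = 6146018/7802925 in (≈ 0.788 in)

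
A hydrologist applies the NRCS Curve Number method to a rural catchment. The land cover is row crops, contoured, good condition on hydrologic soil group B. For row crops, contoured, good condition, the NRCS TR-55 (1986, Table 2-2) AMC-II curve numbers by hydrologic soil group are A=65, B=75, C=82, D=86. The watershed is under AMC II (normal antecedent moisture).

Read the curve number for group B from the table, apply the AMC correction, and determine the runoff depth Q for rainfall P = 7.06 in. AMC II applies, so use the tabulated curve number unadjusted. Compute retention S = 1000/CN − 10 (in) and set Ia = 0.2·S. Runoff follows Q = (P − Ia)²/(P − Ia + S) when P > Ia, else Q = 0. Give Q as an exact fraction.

Q = 919681/218850 in ≈ 4.202 in

NRCS table: row crops, contoured, good condition, soil group B → CN(II) = 75
Average conditions: CN = 75 (no AMC adjustment).
Max retention: S = 1000/75 − 10 = 10/3 in (≈ 3.333 in)
Ia = 0.2·(10/3) = 2/3 in ≈ 0.667 in
Excess rainfall: 7.060 − 0.667 = 6.393 in; P > Ia so Q > 0
Runoff Q = (P−Ia)²/(P−Ia+S) = (6.393)²/(6.393+3.333) = 919681/218850 ≈ 4.202 in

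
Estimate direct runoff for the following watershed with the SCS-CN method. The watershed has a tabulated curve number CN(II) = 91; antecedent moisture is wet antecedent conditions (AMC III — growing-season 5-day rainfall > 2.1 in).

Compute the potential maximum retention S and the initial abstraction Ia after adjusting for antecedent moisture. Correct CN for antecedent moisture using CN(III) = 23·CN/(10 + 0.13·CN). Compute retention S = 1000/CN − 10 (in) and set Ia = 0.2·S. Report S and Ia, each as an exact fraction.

S = 900/2093 in ≈ 0.430 in; Ia = 180/2093 in ≈ 0.086 in

Wet (AMC III): CN(III) = 23·91/(10 + 0.13·91) = 2093/(2183/100) = 209300/2183 ≈ 95.877
Retention S: 1000/CN − 10 with CN=95.877 → S = 900/2093 ≈ 0.430 in
Ia = 0.2·(900/2093) = 180/2093 in ≈ 0.086 in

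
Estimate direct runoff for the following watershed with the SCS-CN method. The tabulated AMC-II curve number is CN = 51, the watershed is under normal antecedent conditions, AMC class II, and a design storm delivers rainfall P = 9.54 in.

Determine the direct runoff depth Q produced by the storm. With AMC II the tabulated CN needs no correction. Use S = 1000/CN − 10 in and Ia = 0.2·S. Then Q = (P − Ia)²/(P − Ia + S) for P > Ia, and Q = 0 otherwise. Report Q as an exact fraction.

Q = 377408329/112013850 in ≈ 3.369 in

Average conditions: CN = 51 (no AMC adjustment).
Max retention: S = 1000/51 − 10 = 490/51 in (≈ 9.608 in)
Ia = 0.2·(490/51) = 98/51 in ≈ 1.922 in
P − Ia = 9.540 − 1.922 = 19427/2550 ≈ 7.618 in (> 0, runoff occurs)
Runoff Q = (P−Ia)²/(P−Ia+S) = (7.618)²/(7.618+9.608) = 377408329/112013850 ≈ 3.369 in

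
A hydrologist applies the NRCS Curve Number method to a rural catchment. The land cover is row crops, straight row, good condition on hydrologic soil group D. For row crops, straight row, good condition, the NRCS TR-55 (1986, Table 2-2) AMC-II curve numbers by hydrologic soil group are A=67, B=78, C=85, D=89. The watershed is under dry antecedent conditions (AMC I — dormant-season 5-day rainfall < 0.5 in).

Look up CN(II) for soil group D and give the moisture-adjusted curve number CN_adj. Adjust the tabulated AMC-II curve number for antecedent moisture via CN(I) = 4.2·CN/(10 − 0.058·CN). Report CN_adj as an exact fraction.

CN_adj = 186900/2419 ≈ 77.263

NRCS table: row crops, straight row, good condition, soil group D → CN(II) = 89
CN(I) from CN(II)=89: (4.2·89)/(10 − 0.058·89) = 186900/2419 ≈ 77.263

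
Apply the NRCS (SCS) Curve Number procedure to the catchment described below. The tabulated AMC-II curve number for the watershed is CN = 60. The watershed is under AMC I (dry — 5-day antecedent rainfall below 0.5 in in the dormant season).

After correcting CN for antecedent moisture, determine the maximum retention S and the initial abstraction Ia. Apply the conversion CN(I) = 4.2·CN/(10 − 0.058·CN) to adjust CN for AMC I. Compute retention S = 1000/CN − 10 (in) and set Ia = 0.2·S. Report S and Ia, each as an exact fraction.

S = 1000/63 in ≈ 15.873 in; Ia = 200/63 in ≈ 3.175 in

Dry (AMC I): CN(I) = 4.2·60/(10 − 0.058·60) = 252/(163/25) = 6300/163 ≈ 38.650
S = 1000/(6300/163) − 10 = 1000/63 in ≈ 15.873 in
Initial abstraction Ia = S/5 = (1000/63)/5 = 200/63 ≈ 3.175 in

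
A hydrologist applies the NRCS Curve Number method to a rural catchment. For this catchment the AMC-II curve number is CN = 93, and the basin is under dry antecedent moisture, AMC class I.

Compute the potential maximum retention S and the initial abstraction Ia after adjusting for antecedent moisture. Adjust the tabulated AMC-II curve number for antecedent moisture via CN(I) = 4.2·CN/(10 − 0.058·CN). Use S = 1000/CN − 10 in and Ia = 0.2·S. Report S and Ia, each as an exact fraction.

S = 500/279 in ≈ 1.792 in; Ia = 100/279 in ≈ 0.358 in

CN(I) from CN(II)=93: (4.2·93)/(10 − 0.058·93) = 27900/329 ≈ 84.802
Max retention: S = 1000/(27900/329) − 10 = 500/279 in (≈ 1.792 in)
Initial abstraction Ia = S/5 = (500/279)/5 = 100/279 ≈ 0.358 in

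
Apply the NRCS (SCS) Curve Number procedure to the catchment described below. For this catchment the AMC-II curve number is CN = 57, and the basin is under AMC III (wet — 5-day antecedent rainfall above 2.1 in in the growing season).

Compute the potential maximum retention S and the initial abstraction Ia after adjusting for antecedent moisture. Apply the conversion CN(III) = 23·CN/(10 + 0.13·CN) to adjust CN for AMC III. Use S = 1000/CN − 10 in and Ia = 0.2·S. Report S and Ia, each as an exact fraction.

CN(III) from CN(II)=57: (23·57)/(10 + 0.13·57) = 131100/1741 ≈ 75.302
Retention S: 1000/CN − 10 with CN=75.302 → S = 4300/1311 ≈ 3.280 in
Ia = 0.2S: 0.2·3.280 = 0.656 in (exactly 860/1311)

S = 4300/1311 in ≈ 3.280 in; Ia = 860/1311 in ≈ 0.656 in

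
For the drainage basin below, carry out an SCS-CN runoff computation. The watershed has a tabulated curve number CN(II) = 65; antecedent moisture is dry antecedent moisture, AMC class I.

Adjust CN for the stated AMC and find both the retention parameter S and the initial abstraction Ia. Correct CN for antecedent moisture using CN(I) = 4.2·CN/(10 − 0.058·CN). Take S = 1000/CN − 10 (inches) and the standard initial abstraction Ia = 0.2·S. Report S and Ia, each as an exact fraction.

S = 500/39 in ≈ 12.821 in; Ia = 100/39 in ≈ 2.564 in

CN(I) from CN(II)=65: (4.2·65)/(10 − 0.058·65) = 3900/89 ≈ 43.820
Retention S: 1000/CN − 10 with CN=43.820 → S = 500/39 ≈ 12.821 in
Initial abstraction Ia = S/5 = (500/39)/5 = 100/39 ≈ 2.564 in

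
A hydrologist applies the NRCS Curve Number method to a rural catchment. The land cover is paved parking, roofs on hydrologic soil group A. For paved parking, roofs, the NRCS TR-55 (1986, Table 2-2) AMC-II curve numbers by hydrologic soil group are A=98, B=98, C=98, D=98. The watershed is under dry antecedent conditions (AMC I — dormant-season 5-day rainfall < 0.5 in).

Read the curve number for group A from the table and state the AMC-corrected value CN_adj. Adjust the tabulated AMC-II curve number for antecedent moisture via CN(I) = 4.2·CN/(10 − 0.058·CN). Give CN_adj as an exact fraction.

CN_adj = 102900/1079 ≈ 95.366

NRCS table: paved parking, roofs, soil group A → CN(II) = 98
Adjust CN=98 to AMC I: 4.2·98/(10 − 0.058·98) → (2058/5) ÷ (1079/250) = 102900/1079 ≈ 95.366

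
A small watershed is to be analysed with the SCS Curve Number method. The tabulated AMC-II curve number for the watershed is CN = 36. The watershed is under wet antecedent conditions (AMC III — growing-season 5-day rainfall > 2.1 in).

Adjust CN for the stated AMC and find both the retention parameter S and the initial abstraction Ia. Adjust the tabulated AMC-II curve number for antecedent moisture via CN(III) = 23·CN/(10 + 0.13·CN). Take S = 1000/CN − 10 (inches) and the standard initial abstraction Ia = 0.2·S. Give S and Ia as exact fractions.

Adjust CN=36 to AMC III: 23·36/(10 + 0.13·36) → 828 ÷ (367/25) = 20700/367 ≈ 56.403
S = 1000/(20700/367) − 10 = 1600/207 in ≈ 7.729 in
Ia = 0.2S: 0.2·7.729 = 1.546 in (exactly 320/207)

S = 1600/207 in ≈ 7.729 in; Ia = 320/207 in ≈ 1.546 in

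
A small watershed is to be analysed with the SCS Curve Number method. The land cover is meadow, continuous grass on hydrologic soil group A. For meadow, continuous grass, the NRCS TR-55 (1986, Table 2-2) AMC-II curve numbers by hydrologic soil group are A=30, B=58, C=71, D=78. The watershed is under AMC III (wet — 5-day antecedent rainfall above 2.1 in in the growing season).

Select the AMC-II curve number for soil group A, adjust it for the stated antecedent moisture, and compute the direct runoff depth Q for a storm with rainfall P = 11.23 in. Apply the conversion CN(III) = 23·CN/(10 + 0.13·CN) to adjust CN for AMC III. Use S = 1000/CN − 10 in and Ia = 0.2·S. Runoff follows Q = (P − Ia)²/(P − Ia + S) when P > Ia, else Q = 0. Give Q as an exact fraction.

Q = 4030599169/921060300 in ≈ 4.376 in

NRCS table: meadow, continuous grass, soil group A → CN(II) = 30
CN(III) from CN(II)=30: (23·30)/(10 + 0.13·30) = 6900/139 ≈ 49.640
Retention S: 1000/CN − 10 with CN=49.640 → S = 700/69 ≈ 10.145 in
Initial abstraction Ia = S/5 = (700/69)/5 = 140/69 ≈ 2.029 in
Since P=11.230 > Ia=2.029: effective rainfall P−Ia = 63487/6900 in
Q = (63487/6900)²/((63487/6900) + 700/69) = (4030599169/47610000)/(133487/6900) = 4030599169/921060300 in ≈ 4.376 in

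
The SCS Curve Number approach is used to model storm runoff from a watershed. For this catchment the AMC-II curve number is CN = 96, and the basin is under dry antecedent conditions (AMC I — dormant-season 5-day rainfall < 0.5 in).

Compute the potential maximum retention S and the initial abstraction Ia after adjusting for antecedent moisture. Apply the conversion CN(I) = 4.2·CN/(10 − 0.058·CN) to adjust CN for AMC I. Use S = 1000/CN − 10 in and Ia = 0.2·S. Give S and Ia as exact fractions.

Dry (AMC I): CN(I) = 4.2·96/(10 − 0.058·96) = (2016/5)/(554/125) = 25200/277 ≈ 90.975
Retention S: 1000/CN − 10 with CN=90.975 → S = 125/126 ≈ 0.992 in
Ia = 0.2·(125/126) = 25/126 in ≈ 0.198 in

S = 125/126 in ≈ 0.992 in; Ia = 25/126 in ≈ 0.198 in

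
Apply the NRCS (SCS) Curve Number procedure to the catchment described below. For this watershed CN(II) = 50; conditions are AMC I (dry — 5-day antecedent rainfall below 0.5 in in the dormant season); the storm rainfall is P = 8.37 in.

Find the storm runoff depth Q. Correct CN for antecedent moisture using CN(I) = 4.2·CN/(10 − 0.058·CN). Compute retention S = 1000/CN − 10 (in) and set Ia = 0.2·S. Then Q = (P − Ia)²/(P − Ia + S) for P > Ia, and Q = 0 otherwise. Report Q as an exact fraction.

Dry (AMC I): CN(I) = 4.2·50/(10 − 0.058·50) = 210/(71/10) = 2100/71 ≈ 29.577
Retention S: 1000/CN − 10 with CN=29.577 → S = 500/21 ≈ 23.810 in
Ia = 0.2·(500/21) = 100/21 in ≈ 4.762 in
Since P=8.370 > Ia=4.762: effective rainfall P−Ia = 7577/2100 in
Q = (7577/2100)²/((7577/2100) + 500/21) = (57410929/4410000)/(57577/2100) = 57410929/120911700 in ≈ 0.475 in

Q = 57410929/120911700 in ≈ 0.475 in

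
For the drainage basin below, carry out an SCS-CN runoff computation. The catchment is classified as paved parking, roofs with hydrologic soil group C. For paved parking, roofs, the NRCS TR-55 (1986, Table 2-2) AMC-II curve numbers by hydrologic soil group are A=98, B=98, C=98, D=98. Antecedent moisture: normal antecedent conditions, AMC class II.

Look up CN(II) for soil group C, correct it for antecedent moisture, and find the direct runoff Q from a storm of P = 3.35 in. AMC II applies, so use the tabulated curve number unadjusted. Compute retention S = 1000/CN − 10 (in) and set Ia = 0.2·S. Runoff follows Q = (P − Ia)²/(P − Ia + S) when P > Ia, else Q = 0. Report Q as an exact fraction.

Q = 10517049/3374140 in ≈ 3.117 in

NRCS table: paved parking, roofs, soil group C → CN(II) = 98
Average conditions: CN = 98 (no AMC adjustment).
Max retention: S = 1000/98 − 10 = 10/49 in (≈ 0.204 in)
Ia = 0.2·(10/49) = 2/49 in ≈ 0.041 in
P − Ia = 3.350 − 0.041 = 3243/980 ≈ 3.309 in (> 0, runoff occurs)
Q = (3243/980)²/((3243/980) + 10/49) = (10517049/960400)/(3443/980) = 10517049/3374140 in ≈ 3.117 in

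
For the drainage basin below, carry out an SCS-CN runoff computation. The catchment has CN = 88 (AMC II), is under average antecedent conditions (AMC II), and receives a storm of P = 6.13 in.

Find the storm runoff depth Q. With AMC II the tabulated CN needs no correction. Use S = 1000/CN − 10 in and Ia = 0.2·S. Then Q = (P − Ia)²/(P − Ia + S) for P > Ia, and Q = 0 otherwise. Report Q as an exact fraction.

Q = 41512249/8737300 in ≈ 4.751 in

AMC II — tabulated CN = 88 applies directly.
S = 1000/88 − 10 = 15/11 in ≈ 1.364 in
Ia = 0.2S: 0.2·1.364 = 0.273 in (exactly 3/11)
Excess rainfall: 6.130 − 0.273 = 5.857 in; P > Ia so Q > 0
Q: (6443/1100)² ÷ (7943/1100) = 41512249/8737300 in (≈ 4.751 in)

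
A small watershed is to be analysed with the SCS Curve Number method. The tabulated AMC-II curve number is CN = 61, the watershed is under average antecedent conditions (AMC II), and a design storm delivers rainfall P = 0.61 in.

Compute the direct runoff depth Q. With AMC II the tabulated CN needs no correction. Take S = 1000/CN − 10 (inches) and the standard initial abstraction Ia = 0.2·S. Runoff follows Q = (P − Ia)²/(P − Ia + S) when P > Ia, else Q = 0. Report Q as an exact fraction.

Q = 0 in ≈ 0.000 in

Average conditions: CN = 61 (no AMC adjustment).
S = 1000/61 − 10 = 390/61 in ≈ 6.393 in
Initial abstraction Ia = S/5 = (390/61)/5 = 78/61 ≈ 1.279 in
P = 0.610 ≤ Ia = 1.279 in: entire storm abstracted, Q = 0.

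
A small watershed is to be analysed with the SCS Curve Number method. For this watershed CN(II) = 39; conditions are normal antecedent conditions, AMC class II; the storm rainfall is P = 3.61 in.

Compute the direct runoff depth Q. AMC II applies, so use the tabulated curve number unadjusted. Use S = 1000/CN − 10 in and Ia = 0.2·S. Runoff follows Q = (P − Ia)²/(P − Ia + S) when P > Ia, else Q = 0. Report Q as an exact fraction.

Q = 3530641/245228100 in ≈ 0.014 in

AMC II — tabulated CN = 39 applies directly.
Max retention: S = 1000/39 − 10 = 610/39 in (≈ 15.641 in)
Ia = 0.2S: 0.2·15.641 = 3.128 in (exactly 122/39)
Excess rainfall: 3.610 − 3.128 = 0.482 in; P > Ia so Q > 0
Runoff Q = (P−Ia)²/(P−Ia+S) = (0.482)²/(0.482+15.641) = 3530641/245228100 ≈ 0.014 in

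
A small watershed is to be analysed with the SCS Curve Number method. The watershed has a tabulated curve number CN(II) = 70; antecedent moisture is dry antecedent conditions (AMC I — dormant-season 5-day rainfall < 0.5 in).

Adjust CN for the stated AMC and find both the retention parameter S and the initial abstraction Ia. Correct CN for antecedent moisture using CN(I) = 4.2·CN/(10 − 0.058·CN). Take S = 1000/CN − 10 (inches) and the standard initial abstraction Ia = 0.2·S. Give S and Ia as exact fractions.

S = 500/49 in ≈ 10.204 in; Ia = 100/49 in ≈ 2.041 in

Adjust CN=70 to AMC I: 4.2·70/(10 − 0.058·70) → 294 ÷ (297/50) = 4900/99 ≈ 49.495
S = 1000/(4900/99) − 10 = 500/49 in ≈ 10.204 in
Ia = 0.2S: 0.2·10.204 = 2.041 in (exactly 100/49)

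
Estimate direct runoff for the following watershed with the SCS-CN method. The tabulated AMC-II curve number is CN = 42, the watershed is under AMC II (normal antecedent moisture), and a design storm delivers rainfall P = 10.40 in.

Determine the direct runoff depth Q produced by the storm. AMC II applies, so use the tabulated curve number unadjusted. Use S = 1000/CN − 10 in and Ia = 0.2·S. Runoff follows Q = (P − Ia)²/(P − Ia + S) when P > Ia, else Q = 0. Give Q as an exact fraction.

Q = 160801/59115 in ≈ 2.720 in

Average conditions: CN = 42 (no AMC adjustment).
S = 1000/42 − 10 = 290/21 in ≈ 13.810 in
Ia = 0.2S: 0.2·13.810 = 2.762 in (exactly 58/21)
Excess rainfall: 10.400 − 2.762 = 7.638 in; P > Ia so Q > 0
Q = (802/105)²/((802/105) + 290/21) = (643204/11025)/(2252/105) = 160801/59115 in ≈ 2.720 in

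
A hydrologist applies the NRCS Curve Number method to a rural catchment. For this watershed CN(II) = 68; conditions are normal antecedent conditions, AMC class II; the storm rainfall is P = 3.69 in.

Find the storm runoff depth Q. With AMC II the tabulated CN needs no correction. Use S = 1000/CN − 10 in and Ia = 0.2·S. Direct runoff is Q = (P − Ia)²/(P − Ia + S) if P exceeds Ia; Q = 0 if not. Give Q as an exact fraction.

CN(II) = 68; AMC II needs no correction.
Retention S: 1000/CN − 10 with CN=68.000 → S = 80/17 ≈ 4.706 in
Initial abstraction Ia = S/5 = (80/17)/5 = 16/17 ≈ 0.941 in
P − Ia = 3.690 − 0.941 = 4673/1700 ≈ 2.749 in (> 0, runoff occurs)
Q = (4673/1700)²/((4673/1700) + 80/17) = (21836929/2890000)/(12673/1700) = 21836929/21544100 in ≈ 1.014 in

Q = 21836929/21544100 in ≈ 1.014 in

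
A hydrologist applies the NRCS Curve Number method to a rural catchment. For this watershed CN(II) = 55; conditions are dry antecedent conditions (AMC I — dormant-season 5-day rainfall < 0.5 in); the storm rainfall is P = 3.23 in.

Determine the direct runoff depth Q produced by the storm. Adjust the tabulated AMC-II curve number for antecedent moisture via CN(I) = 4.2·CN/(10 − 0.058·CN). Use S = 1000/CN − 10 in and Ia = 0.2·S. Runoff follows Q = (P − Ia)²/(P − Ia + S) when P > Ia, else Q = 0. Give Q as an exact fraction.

Q = 0 in ≈ 0.000 in

Dry (AMC I): CN(I) = 4.2·55/(10 − 0.058·55) = 231/(681/100) = 7700/227 ≈ 33.921
Max retention: S = 1000/(7700/227) − 10 = 1500/77 in (≈ 19.481 in)
Ia = 0.2S: 0.2·19.481 = 3.896 in (exactly 300/77)
P = 3.230 ≤ Ia = 3.896 in: entire storm abstracted, Q = 0.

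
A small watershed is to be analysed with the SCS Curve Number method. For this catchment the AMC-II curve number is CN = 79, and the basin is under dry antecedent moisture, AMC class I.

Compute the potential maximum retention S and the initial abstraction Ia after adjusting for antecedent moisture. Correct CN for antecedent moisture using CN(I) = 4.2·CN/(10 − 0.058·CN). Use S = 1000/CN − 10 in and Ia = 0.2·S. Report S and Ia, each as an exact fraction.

Adjust CN=79 to AMC I: 4.2·79/(10 − 0.058·79) → (1659/5) ÷ (2709/500) = 7900/129 ≈ 61.240
S = 1000/(7900/129) − 10 = 500/79 in ≈ 6.329 in
Ia = 0.2·(500/79) = 100/79 in ≈ 1.266 in

S = 500/79 in ≈ 6.329 in; Ia = 100/79 in ≈ 1.266 in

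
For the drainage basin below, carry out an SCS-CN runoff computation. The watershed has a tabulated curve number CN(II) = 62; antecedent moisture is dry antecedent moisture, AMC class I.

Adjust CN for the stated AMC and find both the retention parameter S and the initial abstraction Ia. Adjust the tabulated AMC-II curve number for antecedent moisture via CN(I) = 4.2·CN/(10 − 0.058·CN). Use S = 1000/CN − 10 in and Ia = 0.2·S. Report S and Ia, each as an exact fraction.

S = 9500/651 in ≈ 14.593 in; Ia = 1900/651 in ≈ 2.919 in

CN(I) from CN(II)=62: (4.2·62)/(10 − 0.058·62) = 65100/1601 ≈ 40.662
S = 1000/(65100/1601) − 10 = 9500/651 in ≈ 14.593 in
Initial abstraction Ia = S/5 = (9500/651)/5 = 1900/651 ≈ 2.919 in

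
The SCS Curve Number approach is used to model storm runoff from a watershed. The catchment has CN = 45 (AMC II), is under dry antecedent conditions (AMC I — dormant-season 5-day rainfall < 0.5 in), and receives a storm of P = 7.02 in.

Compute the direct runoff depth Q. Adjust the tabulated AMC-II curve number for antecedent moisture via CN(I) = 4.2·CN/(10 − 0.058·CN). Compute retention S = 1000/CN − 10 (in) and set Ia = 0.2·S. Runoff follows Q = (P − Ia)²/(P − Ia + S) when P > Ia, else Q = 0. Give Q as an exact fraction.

Adjust CN=45 to AMC I: 4.2·45/(10 − 0.058·45) → 189 ÷ (739/100) = 18900/739 ≈ 25.575
Max retention: S = 1000/(18900/739) − 10 = 5500/189 in (≈ 29.101 in)
Ia = 0.2S: 0.2·29.101 = 5.820 in (exactly 1100/189)
Since P=7.020 > Ia=5.820: effective rainfall P−Ia = 11339/9450 in
Q: (11339/9450)² ÷ (286339/9450) = 128572921/2705903550 in (≈ 0.048 in)

Q = 128572921/2705903550 in ≈ 0.048 in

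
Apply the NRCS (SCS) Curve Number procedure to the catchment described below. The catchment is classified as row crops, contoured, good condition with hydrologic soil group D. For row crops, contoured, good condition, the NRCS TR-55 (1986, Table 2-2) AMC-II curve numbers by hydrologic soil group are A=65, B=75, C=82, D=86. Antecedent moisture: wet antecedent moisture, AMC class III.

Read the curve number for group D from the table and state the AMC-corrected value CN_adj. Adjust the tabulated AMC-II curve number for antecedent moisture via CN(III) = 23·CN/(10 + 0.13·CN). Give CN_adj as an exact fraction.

NRCS table: row crops, contoured, good condition, soil group D → CN(II) = 86
Adjust CN=86 to AMC III: 23·86/(10 + 0.13·86) → 1978 ÷ (1059/50) = 98900/1059 ≈ 93.390

CN_adj = 98900/1059 ≈ 93.390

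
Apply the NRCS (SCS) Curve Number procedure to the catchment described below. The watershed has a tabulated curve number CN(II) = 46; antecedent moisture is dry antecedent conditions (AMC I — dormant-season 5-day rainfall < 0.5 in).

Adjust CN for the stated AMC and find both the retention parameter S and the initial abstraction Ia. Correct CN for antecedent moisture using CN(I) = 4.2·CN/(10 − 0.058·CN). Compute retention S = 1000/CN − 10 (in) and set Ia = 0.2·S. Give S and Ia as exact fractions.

Dry (AMC I): CN(I) = 4.2·46/(10 − 0.058·46) = (966/5)/(1833/250) = 16100/611 ≈ 26.350
Retention S: 1000/CN − 10 with CN=26.350 → S = 4500/161 ≈ 27.950 in
Ia = 0.2S: 0.2·27.950 = 5.590 in (exactly 900/161)

S = 4500/161 in ≈ 27.950 in; Ia = 900/161 in ≈ 5.590 in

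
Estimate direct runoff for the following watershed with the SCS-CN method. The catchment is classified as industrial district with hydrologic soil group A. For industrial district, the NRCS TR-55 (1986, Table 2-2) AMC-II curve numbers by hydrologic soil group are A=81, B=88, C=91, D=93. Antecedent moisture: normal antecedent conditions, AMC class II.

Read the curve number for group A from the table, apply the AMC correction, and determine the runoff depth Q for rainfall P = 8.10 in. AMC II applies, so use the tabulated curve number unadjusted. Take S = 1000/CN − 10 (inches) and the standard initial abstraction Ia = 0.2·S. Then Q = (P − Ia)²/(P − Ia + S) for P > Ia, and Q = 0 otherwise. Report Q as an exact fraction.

Q = 38204761/6545610 in ≈ 5.837 in

NRCS table: industrial district, soil group A → CN(II) = 81
Average conditions: CN = 81 (no AMC adjustment).
S = 1000/81 − 10 = 190/81 in ≈ 2.346 in
Ia = 0.2S: 0.2·2.346 = 0.469 in (exactly 38/81)
P − Ia = 8.100 − 0.469 = 6181/810 ≈ 7.631 in (> 0, runoff occurs)
Runoff Q = (P−Ia)²/(P−Ia+S) = (7.631)²/(7.631+2.346) = 38204761/6545610 ≈ 5.837 in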